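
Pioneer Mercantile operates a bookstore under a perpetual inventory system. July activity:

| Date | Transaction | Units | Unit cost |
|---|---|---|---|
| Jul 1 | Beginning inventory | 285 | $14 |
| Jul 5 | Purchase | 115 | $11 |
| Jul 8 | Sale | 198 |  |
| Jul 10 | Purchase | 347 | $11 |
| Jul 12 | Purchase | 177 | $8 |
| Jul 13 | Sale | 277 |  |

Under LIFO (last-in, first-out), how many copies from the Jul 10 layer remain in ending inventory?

247

Jul 8, 198 sold [LIFO — newest first]: 115 @ $11 + 83 @ $14 = $2,427
Jul 13, 277 sold [LIFO — newest first]: 177 @ $8 + 100 @ $11 = $2,516
Total COGS = $2,427 + $2,516 = $4,943
Ending inventory: 202 @ $14 + 247 @ $11 = $5,545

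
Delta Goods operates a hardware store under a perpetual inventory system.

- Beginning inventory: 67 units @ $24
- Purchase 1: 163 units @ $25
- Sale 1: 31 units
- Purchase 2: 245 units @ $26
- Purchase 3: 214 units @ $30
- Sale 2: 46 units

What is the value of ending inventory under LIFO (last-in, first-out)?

Sale 1 (31) [LIFO — newest first]: 31 @ $25 = $775
Sale 2 (46) [LIFO — newest first]: 46 @ $30 = $1,380
Total COGS = $775 + $1,380 = $2,155
Ending inventory: 67 @ $24 + 132 @ $25 + 245 @ $26 + 168 @ $30 = $16,318
Check: goods available $18,473 = COGS $2,155 + ending $16,318

Ending inventory = $16,318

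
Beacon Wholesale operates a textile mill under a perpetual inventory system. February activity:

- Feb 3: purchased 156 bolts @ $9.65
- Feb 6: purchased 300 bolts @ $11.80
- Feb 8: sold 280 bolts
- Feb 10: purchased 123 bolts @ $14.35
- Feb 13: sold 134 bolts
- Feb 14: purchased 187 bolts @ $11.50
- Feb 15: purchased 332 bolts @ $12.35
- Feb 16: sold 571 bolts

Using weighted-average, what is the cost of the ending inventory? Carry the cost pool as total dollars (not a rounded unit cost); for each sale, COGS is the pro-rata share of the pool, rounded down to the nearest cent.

Ending inventory = $1,371.10

After Feb 3: 156 on hand, pool $1,505.40 (≈ $9.6500 each)
After Feb 6: 456 on hand, pool $5,045.40 (≈ $11.0645 each)
Feb 8, sell 280: 280/456 × $5,045.40 → $3,098.05
After Feb 10: 299 on hand, pool $3,712.40 (≈ $12.4161 each)
Feb 13, sell 134: 134/299 × $3,712.40 → $1,663.75
After Feb 14: 352 on hand, pool $4,199.15 (≈ $11.9294 each)
After Feb 15: 684 on hand, pool $8,299.35 (≈ $12.1336 each)
Feb 16, sell 571: 571/684 × $8,299.35 → $6,928.25
Total COGS = $3,098.05 + $1,663.75 + $6,928.25 = $11,690.05
Ending inventory (cost pool remaining) = $1,371.10
Check: goods available $13,061.15 = COGS $11,690.05 + ending $1,371.10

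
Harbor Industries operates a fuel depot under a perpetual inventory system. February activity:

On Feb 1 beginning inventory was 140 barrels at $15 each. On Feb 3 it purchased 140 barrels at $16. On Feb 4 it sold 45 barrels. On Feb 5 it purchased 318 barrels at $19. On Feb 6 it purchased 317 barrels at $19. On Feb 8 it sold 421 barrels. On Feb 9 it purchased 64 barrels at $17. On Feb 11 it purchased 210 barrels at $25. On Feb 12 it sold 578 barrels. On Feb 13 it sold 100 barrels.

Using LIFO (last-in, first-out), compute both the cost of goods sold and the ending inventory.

Feb 4, 45 sold [LIFO — newest first]: 45 @ $16 = $720
Feb 8, 421 sold [LIFO — newest first]: 317 @ $19 + 104 @ $19 = $7,999
Feb 12, 578 sold [LIFO — newest first]: 210 @ $25 + 64 @ $17 + 214 @ $19 + 90 @ $16 = $11,844
Feb 13, 100 sold [LIFO — newest first]: 5 @ $16 + 95 @ $15 = $1,505
Total COGS = $720 + $7,999 + $11,844 + $1,505 = $22,068
Ending inventory: 45 @ $15 = $675

COGS = $22,068; ending inventory = $675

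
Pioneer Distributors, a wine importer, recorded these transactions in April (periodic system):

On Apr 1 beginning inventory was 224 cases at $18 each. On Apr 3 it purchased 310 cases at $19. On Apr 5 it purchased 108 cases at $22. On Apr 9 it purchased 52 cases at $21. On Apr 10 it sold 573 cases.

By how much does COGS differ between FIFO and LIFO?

$432

FIFO COGS: 224 @ $18 + 310 @ $19 + 39 @ $22 = $10,780
LIFO COGS: 52 @ $21 + 108 @ $22 + 310 @ $19 + 103 @ $18 = $11,212
Difference = |$10,780 − $11,212| = $432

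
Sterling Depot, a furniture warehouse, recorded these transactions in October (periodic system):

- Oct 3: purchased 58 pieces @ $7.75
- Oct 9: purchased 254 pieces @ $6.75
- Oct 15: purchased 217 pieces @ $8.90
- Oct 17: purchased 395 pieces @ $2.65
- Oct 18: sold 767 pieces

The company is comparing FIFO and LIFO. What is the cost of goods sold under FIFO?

COGS = $4,726.00

FIFO COGS: 58 @ $7.75 + 254 @ $6.75 + 217 @ $8.90 + 238 @ $2.65 = $4,726.00
LIFO COGS: 395 @ $2.65 + 217 @ $8.90 + 155 @ $6.75 = $4,024.30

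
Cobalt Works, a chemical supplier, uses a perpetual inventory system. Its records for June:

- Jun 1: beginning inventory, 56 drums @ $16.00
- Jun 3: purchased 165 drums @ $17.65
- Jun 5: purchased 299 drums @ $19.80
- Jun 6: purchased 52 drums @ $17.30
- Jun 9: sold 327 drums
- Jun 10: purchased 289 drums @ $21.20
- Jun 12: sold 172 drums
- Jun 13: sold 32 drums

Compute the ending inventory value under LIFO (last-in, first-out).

Ending inventory = $6,085.45

Jun 9, 327 sold [LIFO — newest first]: 52 @ $17.30 + 275 @ $19.80 = $6,344.60
Jun 12, 172 sold [LIFO — newest first]: 172 @ $21.20 = $3,646.40
Jun 13, 32 sold [LIFO — newest first]: 32 @ $21.20 = $678.40
Total COGS = $6,344.60 + $3,646.40 + $678.40 = $10,669.40
Ending inventory: 56 @ $16.00 + 165 @ $17.65 + 24 @ $19.80 + 85 @ $21.20 = $6,085.45
Check: goods available $16,754.85 = COGS $10,669.40 + ending $6,085.45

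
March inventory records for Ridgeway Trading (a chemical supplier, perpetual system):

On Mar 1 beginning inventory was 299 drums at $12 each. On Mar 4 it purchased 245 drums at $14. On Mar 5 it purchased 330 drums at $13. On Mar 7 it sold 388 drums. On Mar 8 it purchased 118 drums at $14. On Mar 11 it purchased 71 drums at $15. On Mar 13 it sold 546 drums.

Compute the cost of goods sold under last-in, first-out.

Mar 7, 388 sold [LIFO — newest first]: 330 @ $13 + 58 @ $14 = $5,102
Mar 13, 546 sold [LIFO — newest first]: 71 @ $15 + 118 @ $14 + 187 @ $14 + 170 @ $12 = $7,375
Total COGS = $5,102 + $7,375 = $12,477
Ending inventory: 129 @ $12 = $1,548

COGS = $12,477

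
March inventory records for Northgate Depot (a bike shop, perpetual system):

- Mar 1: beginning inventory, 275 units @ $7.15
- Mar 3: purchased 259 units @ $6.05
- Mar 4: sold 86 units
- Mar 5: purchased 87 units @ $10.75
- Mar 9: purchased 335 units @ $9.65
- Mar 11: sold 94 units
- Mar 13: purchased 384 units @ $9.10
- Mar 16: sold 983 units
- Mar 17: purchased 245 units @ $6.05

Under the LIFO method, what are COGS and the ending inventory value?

Mar 4, 86 sold [LIFO — newest first]: 86 @ $6.05 = $520.30
Mar 11, 94 sold [LIFO — newest first]: 94 @ $9.65 = $907.10
Mar 16, 983 sold [LIFO — newest first]: 384 @ $9.10 + 241 @ $9.65 + 87 @ $10.75 + 173 @ $6.05 + 98 @ $7.15 = $8,502.65
Total COGS = $520.30 + $907.10 + $8,502.65 = $9,930.05
Ending inventory: 177 @ $7.15 + 245 @ $6.05 = $2,747.80

COGS = $9,930.05; ending inventory = $2,747.80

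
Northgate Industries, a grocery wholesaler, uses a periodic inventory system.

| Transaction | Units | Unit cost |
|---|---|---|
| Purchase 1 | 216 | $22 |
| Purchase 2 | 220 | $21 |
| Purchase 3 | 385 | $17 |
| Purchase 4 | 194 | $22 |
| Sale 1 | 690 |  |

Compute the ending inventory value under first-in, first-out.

Sale 1 (690) [FIFO — oldest first]: 216 @ $22 + 220 @ $21 + 254 @ $17 = $13,690
Ending inventory: 131 @ $17 + 194 @ $22 = $6,495
Check: goods available $20,185 = COGS $13,690 + ending $6,495

Ending inventory = $6,495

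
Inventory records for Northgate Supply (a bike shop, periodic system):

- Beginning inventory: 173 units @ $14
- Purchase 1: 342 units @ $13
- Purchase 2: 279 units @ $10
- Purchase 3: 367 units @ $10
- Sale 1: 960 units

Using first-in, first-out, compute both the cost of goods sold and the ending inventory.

Sale 1 (960) [FIFO — oldest first]: 173 @ $14 + 342 @ $13 + 279 @ $10 + 166 @ $10 = $11,318
Ending inventory: 201 @ $10 = $2,010

COGS = $11,318; ending inventory = $2,010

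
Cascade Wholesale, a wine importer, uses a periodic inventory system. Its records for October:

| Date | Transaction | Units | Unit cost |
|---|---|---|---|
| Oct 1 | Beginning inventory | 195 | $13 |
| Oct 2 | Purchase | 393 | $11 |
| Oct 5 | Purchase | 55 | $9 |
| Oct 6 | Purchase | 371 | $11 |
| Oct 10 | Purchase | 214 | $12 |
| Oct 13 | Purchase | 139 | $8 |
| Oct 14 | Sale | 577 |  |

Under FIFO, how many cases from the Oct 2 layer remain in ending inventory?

11

Oct 14, 577 sold [FIFO — oldest first]: 195 @ $13 + 382 @ $11 = $6,737
Ending inventory: 11 @ $11 + 55 @ $9 + 371 @ $11 + 214 @ $12 + 139 @ $8 = $8,377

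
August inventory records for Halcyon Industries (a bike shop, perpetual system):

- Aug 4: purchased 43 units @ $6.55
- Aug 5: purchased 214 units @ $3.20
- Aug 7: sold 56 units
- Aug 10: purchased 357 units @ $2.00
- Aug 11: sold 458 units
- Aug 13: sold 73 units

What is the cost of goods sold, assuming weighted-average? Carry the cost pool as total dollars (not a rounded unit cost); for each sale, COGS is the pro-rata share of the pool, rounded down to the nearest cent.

COGS = $1,609.32

After Aug 4: 43 on hand, pool $281.65 (≈ $6.5500 each)
After Aug 5: 257 on hand, pool $966.45 (≈ $3.7605 each)
Aug 7, sell 56: 56/257 × $966.45 → $210.58
After Aug 10: 558 on hand, pool $1,469.87 (≈ $2.6342 each)
Aug 11, sell 458: 458/558 × $1,469.87 → $1,206.45
Aug 13, sell 73: 73/100 × $263.42 → $192.29
Total COGS = $210.58 + $1,206.45 + $192.29 = $1,609.32
Ending inventory (cost pool remaining) = $71.13
Check: goods available $1,680.45 = COGS $1,609.32 + ending $71.13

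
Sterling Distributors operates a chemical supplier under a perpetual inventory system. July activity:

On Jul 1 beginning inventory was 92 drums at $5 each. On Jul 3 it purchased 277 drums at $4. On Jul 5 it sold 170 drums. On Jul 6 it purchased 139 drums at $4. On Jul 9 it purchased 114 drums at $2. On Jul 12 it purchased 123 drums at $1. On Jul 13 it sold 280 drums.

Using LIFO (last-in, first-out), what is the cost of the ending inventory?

Ending inventory = $1,272

Jul 5, 170 sold [LIFO — newest first]: 170 @ $4 = $680
Jul 13, 280 sold [LIFO — newest first]: 123 @ $1 + 114 @ $2 + 43 @ $4 = $523
Total COGS = $680 + $523 = $1,203
Ending inventory: 92 @ $5 + 107 @ $4 + 96 @ $4 = $1,272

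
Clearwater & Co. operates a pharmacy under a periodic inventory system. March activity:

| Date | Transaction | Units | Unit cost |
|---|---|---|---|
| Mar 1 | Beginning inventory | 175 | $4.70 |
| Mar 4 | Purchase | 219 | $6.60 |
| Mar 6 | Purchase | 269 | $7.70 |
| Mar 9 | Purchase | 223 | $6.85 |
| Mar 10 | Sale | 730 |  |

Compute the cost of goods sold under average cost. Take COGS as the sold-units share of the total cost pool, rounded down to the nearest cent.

COGS = $4,833.77

Mar 10, sell 730: 730/886 × $5,866.75 → $4,833.77
Ending inventory (cost pool remaining) = $1,032.98
Check: goods available $5,866.75 = COGS $4,833.77 + ending $1,032.98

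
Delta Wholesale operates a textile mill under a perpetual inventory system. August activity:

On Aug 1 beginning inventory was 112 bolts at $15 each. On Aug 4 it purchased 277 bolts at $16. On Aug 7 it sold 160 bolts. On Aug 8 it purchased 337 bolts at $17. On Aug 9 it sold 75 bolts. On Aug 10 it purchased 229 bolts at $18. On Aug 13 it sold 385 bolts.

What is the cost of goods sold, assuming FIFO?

COGS = $10,039

Aug 7, 160 sold [FIFO — oldest first]: 112 @ $15 + 48 @ $16 = $2,448
Aug 9, 75 sold [FIFO — oldest first]: 75 @ $16 = $1,200
Aug 13, 385 sold [FIFO — oldest first]: 154 @ $16 + 231 @ $17 = $6,391
Total COGS = $2,448 + $1,200 + $6,391 = $10,039
Ending inventory: 106 @ $17 + 229 @ $18 = $5,924
Check: goods available $15,963 = COGS $10,039 + ending $5,924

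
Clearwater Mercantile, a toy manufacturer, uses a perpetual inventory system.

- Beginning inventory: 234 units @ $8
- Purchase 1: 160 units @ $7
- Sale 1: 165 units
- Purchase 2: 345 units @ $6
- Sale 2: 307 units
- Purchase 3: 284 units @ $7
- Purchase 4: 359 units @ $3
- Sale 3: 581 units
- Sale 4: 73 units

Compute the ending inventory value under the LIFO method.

Sale 1 (165) [LIFO — newest first]: 160 @ $7 + 5 @ $8 = $1,160
Sale 2 (307) [LIFO — newest first]: 307 @ $6 = $1,842
Sale 3 (581) [LIFO — newest first]: 359 @ $3 + 222 @ $7 = $2,631
Sale 4 (73) [LIFO — newest first]: 62 @ $7 + 11 @ $6 = $500
Total COGS = $1,160 + $1,842 + $2,631 + $500 = $6,133
Ending inventory: 229 @ $8 + 27 @ $6 = $1,994

Ending inventory = $1,994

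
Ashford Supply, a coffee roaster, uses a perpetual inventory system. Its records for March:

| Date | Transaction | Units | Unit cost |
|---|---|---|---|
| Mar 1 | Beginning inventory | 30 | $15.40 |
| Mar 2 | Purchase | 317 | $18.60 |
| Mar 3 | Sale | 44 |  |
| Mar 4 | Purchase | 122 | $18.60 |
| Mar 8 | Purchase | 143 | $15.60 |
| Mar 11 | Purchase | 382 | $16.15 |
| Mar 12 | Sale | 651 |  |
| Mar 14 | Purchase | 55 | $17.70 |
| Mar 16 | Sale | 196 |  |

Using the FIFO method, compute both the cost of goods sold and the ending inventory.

Mar 3, 44 sold [FIFO — oldest first]: 30 @ $15.40 + 14 @ $18.60 = $722.40
Mar 12, 651 sold [FIFO — oldest first]: 303 @ $18.60 + 122 @ $18.60 + 143 @ $15.60 + 83 @ $16.15 = $11,476.25
Mar 16, 196 sold [FIFO — oldest first]: 196 @ $16.15 = $3,165.40
Total COGS = $722.40 + $11,476.25 + $3,165.40 = $15,364.05
Ending inventory: 103 @ $16.15 + 55 @ $17.70 = $2,636.95

COGS = $15,364.05; ending inventory = $2,636.95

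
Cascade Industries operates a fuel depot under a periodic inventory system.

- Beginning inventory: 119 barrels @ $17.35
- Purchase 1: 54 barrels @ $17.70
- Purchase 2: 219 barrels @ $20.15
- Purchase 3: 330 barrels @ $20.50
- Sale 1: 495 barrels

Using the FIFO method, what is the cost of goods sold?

COGS = $9,544.80

Sale 1 (495) [FIFO — oldest first]: 119 @ $17.35 + 54 @ $17.70 + 219 @ $20.15 + 103 @ $20.50 = $9,544.80
Ending inventory: 227 @ $20.50 = $4,653.50
Check: goods available $14,198.30 = COGS $9,544.80 + ending $4,653.50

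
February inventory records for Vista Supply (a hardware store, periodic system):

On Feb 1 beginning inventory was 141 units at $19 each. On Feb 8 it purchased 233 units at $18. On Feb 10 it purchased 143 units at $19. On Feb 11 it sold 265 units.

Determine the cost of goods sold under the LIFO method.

Feb 11, 265 sold [LIFO — newest first]: 143 @ $19 + 122 @ $18 = $4,913
Ending inventory: 141 @ $19 + 111 @ $18 = $4,677

COGS = $4,913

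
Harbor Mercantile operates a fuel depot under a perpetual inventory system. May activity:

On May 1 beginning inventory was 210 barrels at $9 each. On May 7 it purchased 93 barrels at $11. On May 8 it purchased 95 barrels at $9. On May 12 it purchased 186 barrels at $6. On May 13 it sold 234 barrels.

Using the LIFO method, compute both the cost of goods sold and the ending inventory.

May 13, 234 sold [LIFO — newest first]: 186 @ $6 + 48 @ $9 = $1,548
Ending inventory: 210 @ $9 + 93 @ $11 + 47 @ $9 = $3,336

COGS = $1,548; ending inventory = $3,336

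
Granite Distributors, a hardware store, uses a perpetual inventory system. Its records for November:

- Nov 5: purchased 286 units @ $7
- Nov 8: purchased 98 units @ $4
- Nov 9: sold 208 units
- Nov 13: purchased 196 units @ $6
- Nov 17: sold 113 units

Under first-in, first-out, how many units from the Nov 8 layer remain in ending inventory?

Nov 9, 208 sold [FIFO — oldest first]: 208 @ $7 = $1,456
Nov 17, 113 sold [FIFO — oldest first]: 78 @ $7 + 35 @ $4 = $686
Total COGS = $1,456 + $686 = $2,142
Ending inventory: 63 @ $4 + 196 @ $6 = $1,428
Check: goods available $3,570 = COGS $2,142 + ending $1,428

63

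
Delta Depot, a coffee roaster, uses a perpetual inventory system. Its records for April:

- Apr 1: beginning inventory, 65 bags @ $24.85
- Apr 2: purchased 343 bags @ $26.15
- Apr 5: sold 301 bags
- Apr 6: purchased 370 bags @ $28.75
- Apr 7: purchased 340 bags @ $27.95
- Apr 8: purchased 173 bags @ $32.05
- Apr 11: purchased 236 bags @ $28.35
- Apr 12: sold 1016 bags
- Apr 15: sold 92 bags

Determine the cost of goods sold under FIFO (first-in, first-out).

COGS = $39,615.15

Apr 5, 301 sold [FIFO — oldest first]: 65 @ $24.85 + 236 @ $26.15 = $7,786.65
Apr 12, 1016 sold [FIFO — oldest first]: 107 @ $26.15 + 370 @ $28.75 + 340 @ $27.95 + 173 @ $32.05 + 26 @ $28.35 = $29,220.30
Apr 15, 92 sold [FIFO — oldest first]: 92 @ $28.35 = $2,608.20
Total COGS = $7,786.65 + $29,220.30 + $2,608.20 = $39,615.15
Ending inventory: 118 @ $28.35 = $3,345.30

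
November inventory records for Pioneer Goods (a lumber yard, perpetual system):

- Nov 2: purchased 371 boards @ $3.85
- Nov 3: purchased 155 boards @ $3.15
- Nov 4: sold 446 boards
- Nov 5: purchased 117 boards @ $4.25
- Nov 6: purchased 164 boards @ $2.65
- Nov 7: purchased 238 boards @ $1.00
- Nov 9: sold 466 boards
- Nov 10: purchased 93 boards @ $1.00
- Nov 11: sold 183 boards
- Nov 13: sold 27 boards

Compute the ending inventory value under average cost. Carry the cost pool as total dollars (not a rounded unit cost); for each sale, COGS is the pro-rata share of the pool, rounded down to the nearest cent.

After Nov 2: 371 on hand, pool $1,428.35 (≈ $3.8500 each)
After Nov 3: 526 on hand, pool $1,916.60 (≈ $3.6437 each)
Nov 4, sell 446: 446/526 × $1,916.60 → $1,625.10
After Nov 5: 197 on hand, pool $788.75 (≈ $4.0038 each)
After Nov 6: 361 on hand, pool $1,223.35 (≈ $3.3888 each)
After Nov 7: 599 on hand, pool $1,461.35 (≈ $2.4396 each)
Nov 9, sell 466: 466/599 × $1,461.35 → $1,136.87
After Nov 10: 226 on hand, pool $417.48 (≈ $1.8473 each)
Nov 11, sell 183: 183/226 × $417.48 → $338.04
Nov 13, sell 27: 27/43 × $79.44 → $49.88
Total COGS = $1,625.10 + $1,136.87 + $338.04 + $49.88 = $3,149.89
Ending inventory (cost pool remaining) = $29.56
Check: goods available $3,179.45 = COGS $3,149.89 + ending $29.56

Ending inventory = $29.56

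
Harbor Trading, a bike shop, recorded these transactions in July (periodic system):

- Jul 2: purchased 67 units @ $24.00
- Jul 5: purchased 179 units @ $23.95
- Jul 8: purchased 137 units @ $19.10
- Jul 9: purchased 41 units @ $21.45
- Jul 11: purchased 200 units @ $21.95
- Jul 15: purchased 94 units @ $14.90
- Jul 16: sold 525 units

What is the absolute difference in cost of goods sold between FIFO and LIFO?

$1,052.05

FIFO COGS: 67 @ $24.00 + 179 @ $23.95 + 137 @ $19.10 + 41 @ $21.45 + 101 @ $21.95 = $11,608.15
LIFO COGS: 94 @ $14.90 + 200 @ $21.95 + 41 @ $21.45 + 137 @ $19.10 + 53 @ $23.95 = $10,556.10
Difference = |$11,608.15 − $10,556.10| = $1,052.05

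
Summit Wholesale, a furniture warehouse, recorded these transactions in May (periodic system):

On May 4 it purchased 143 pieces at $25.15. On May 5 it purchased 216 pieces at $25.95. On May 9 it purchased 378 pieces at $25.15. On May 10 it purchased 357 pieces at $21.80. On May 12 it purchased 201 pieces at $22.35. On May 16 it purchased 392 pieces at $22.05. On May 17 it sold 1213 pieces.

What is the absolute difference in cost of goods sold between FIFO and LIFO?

$1,617.60

FIFO COGS: 143 @ $25.15 + 216 @ $25.95 + 378 @ $25.15 + 357 @ $21.80 + 119 @ $22.35 = $29,150.60
LIFO COGS: 392 @ $22.05 + 201 @ $22.35 + 357 @ $21.80 + 263 @ $25.15 = $27,533.00
Difference = |$29,150.60 − $27,533.00| = $1,617.60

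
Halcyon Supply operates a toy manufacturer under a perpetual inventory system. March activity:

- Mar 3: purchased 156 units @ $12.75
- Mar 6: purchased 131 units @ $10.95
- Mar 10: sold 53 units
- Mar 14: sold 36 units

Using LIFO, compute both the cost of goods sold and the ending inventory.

Mar 10, 53 sold [LIFO — newest first]: 53 @ $10.95 = $580.35
Mar 14, 36 sold [LIFO — newest first]: 36 @ $10.95 = $394.20
Total COGS = $580.35 + $394.20 = $974.55
Ending inventory: 156 @ $12.75 + 42 @ $10.95 = $2,448.90

COGS = $974.55; ending inventory = $2,448.90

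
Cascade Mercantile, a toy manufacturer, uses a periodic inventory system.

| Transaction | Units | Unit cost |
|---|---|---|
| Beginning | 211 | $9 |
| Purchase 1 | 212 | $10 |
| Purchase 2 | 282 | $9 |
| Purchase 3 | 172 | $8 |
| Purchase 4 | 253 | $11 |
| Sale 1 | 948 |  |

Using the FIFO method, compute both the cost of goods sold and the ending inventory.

Sale 1 (948) [FIFO — oldest first]: 211 @ $9 + 212 @ $10 + 282 @ $9 + 172 @ $8 + 71 @ $11 = $8,714
Ending inventory: 182 @ $11 = $2,002
Check: goods available $10,716 = COGS $8,714 + ending $2,002

COGS = $8,714; ending inventory = $2,002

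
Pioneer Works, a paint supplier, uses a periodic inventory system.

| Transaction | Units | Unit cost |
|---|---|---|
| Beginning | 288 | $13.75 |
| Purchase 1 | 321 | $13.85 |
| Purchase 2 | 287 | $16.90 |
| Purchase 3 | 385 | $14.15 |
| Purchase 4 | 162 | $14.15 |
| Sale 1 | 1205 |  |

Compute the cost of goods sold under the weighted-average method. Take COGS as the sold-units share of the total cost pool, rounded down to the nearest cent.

Sale 1, sell 1205: 1205/1443 × $20,996.20 → $17,533.20
Ending inventory (cost pool remaining) = $3,463.00

COGS = $17,533.20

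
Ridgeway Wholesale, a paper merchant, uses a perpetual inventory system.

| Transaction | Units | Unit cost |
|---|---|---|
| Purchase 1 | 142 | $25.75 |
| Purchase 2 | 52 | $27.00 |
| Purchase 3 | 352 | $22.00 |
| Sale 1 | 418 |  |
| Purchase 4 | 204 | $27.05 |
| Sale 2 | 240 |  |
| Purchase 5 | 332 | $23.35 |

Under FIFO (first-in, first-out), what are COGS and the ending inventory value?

Sale 1 (418) [FIFO — oldest first]: 142 @ $25.75 + 52 @ $27.00 + 224 @ $22.00 = $9,988.50
Sale 2 (240) [FIFO — oldest first]: 128 @ $22.00 + 112 @ $27.05 = $5,845.60
Total COGS = $9,988.50 + $5,845.60 = $15,834.10
Ending inventory: 92 @ $27.05 + 332 @ $23.35 = $10,240.80

COGS = $15,834.10; ending inventory = $10,240.80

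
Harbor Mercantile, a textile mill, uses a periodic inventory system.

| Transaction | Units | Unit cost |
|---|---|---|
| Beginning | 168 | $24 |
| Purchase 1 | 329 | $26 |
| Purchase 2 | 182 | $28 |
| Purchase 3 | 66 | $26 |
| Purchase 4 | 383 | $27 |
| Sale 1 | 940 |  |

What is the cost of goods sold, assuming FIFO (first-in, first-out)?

COGS = $24,663

Sale 1 (940) [FIFO — oldest first]: 168 @ $24 + 329 @ $26 + 182 @ $28 + 66 @ $26 + 195 @ $27 = $24,663
Ending inventory: 188 @ $27 = $5,076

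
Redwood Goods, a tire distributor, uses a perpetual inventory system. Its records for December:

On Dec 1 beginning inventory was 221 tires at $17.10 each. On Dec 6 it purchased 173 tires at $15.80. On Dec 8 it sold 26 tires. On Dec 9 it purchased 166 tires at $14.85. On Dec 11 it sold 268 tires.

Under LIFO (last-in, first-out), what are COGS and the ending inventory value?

COGS = $4,487.50; ending inventory = $4,490.10

Dec 8, 26 sold [LIFO — newest first]: 26 @ $15.80 = $410.80
Dec 11, 268 sold [LIFO — newest first]: 166 @ $14.85 + 102 @ $15.80 = $4,076.70
Total COGS = $410.80 + $4,076.70 = $4,487.50
Ending inventory: 221 @ $17.10 + 45 @ $15.80 = $4,490.10
Check: goods available $8,977.60 = COGS $4,487.50 + ending $4,490.10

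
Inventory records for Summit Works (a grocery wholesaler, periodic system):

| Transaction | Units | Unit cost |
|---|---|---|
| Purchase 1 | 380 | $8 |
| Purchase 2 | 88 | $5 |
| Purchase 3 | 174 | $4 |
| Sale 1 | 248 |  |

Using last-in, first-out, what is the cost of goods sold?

COGS = $1,066

Sale 1 (248) [LIFO — newest first]: 174 @ $4 + 74 @ $5 = $1,066
Ending inventory: 380 @ $8 + 14 @ $5 = $3,110
Check: goods available $4,176 = COGS $1,066 + ending $3,110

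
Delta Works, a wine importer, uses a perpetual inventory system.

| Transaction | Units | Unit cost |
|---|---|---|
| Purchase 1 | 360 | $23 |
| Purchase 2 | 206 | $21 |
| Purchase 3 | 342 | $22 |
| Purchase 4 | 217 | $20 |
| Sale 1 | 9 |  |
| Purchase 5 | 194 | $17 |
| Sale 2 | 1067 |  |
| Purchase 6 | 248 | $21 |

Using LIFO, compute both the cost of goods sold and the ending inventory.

Sale 1 (9) [LIFO — newest first]: 9 @ $20 = $180
Sale 2 (1067) [LIFO — newest first]: 194 @ $17 + 208 @ $20 + 342 @ $22 + 206 @ $21 + 117 @ $23 = $21,999
Total COGS = $180 + $21,999 = $22,179
Ending inventory: 243 @ $23 + 248 @ $21 = $10,797

COGS = $22,179; ending inventory = $10,797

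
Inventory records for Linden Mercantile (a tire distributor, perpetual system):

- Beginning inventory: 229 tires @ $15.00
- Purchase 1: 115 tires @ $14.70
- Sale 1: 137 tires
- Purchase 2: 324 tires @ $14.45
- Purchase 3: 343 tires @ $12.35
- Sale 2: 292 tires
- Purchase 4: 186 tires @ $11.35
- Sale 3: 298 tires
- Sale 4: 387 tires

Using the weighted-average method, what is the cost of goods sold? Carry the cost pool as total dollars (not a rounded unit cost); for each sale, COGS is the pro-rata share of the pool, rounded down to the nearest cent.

COGS = $15,062.55

After Beginning: 229 on hand, pool $3,435.00 (≈ $15.0000 each)
After Purchase 1: 344 on hand, pool $5,125.50 (≈ $14.8997 each)
Sale 1, sell 137: 137/344 × $5,125.50 → $2,041.26
After Purchase 2: 531 on hand, pool $7,766.04 (≈ $14.6253 each)
After Purchase 3: 874 on hand, pool $12,002.09 (≈ $13.7324 each)
Sale 2, sell 292: 292/874 × $12,002.09 → $4,009.85
After Purchase 4: 768 on hand, pool $10,103.34 (≈ $13.1554 each)
Sale 3, sell 298: 298/768 × $10,103.34 → $3,920.30
Sale 4, sell 387: 387/470 × $6,183.04 → $5,091.14
Total COGS = $2,041.26 + $4,009.85 + $3,920.30 + $5,091.14 = $15,062.55
Ending inventory (cost pool remaining) = $1,091.90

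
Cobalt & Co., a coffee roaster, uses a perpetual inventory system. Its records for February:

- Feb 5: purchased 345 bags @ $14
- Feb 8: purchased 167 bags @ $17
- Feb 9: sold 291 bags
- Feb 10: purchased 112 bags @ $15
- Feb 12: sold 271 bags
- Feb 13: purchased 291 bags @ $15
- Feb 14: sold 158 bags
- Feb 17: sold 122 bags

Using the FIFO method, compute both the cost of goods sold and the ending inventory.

COGS = $12,619; ending inventory = $1,095

Feb 9, 291 sold [FIFO — oldest first]: 291 @ $14 = $4,074
Feb 12, 271 sold [FIFO — oldest first]: 54 @ $14 + 167 @ $17 + 50 @ $15 = $4,345
Feb 14, 158 sold [FIFO — oldest first]: 62 @ $15 + 96 @ $15 = $2,370
Feb 17, 122 sold [FIFO — oldest first]: 122 @ $15 = $1,830
Total COGS = $4,074 + $4,345 + $2,370 + $1,830 = $12,619
Ending inventory: 73 @ $15 = $1,095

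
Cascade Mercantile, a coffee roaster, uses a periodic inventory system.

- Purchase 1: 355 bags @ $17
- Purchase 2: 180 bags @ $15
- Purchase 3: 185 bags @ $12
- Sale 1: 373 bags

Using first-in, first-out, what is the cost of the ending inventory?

Sale 1 (373) [FIFO — oldest first]: 355 @ $17 + 18 @ $15 = $6,305
Ending inventory: 162 @ $15 + 185 @ $12 = $4,650

Ending inventory = $4,650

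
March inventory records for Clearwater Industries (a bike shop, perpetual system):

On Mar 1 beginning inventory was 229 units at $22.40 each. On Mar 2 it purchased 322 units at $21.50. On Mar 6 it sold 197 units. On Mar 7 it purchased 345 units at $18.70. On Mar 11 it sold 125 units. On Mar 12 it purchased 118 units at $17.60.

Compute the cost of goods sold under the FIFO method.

Mar 6, 197 sold [FIFO — oldest first]: 197 @ $22.40 = $4,412.80
Mar 11, 125 sold [FIFO — oldest first]: 32 @ $22.40 + 93 @ $21.50 = $2,716.30
Total COGS = $4,412.80 + $2,716.30 = $7,129.10
Ending inventory: 229 @ $21.50 + 345 @ $18.70 + 118 @ $17.60 = $13,451.80

COGS = $7,129.10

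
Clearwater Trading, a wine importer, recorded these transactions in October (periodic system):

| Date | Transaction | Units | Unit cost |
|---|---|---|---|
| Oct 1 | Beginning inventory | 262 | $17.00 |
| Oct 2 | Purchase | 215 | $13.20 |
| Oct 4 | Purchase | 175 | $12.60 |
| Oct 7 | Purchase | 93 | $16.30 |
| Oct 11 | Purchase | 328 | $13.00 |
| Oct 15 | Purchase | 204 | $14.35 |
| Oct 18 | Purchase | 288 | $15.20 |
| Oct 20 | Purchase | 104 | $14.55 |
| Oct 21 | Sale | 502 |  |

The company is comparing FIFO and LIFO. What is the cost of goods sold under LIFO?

COGS = $7,469.30

FIFO COGS: 262 @ $17.00 + 215 @ $13.20 + 25 @ $12.60 = $7,607.00
LIFO COGS: 104 @ $14.55 + 288 @ $15.20 + 110 @ $14.35 = $7,469.30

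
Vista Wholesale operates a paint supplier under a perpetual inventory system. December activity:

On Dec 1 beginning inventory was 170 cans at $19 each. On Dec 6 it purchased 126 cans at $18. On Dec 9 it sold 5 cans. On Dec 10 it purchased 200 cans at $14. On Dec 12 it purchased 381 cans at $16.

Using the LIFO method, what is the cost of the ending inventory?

Dec 9, 5 sold [LIFO — newest first]: 5 @ $18 = $90
Ending inventory: 170 @ $19 + 121 @ $18 + 200 @ $14 + 381 @ $16 = $14,304
Check: goods available $14,394 = COGS $90 + ending $14,304

Ending inventory = $14,304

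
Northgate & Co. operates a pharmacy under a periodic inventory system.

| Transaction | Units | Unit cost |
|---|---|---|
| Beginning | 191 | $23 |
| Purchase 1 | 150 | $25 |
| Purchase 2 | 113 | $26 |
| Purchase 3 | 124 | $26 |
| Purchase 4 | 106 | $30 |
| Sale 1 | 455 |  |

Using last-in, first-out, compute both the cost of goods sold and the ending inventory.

Sale 1 (455) [LIFO — newest first]: 106 @ $30 + 124 @ $26 + 113 @ $26 + 112 @ $25 = $12,142
Ending inventory: 191 @ $23 + 38 @ $25 = $5,343

COGS = $12,142; ending inventory = $5,343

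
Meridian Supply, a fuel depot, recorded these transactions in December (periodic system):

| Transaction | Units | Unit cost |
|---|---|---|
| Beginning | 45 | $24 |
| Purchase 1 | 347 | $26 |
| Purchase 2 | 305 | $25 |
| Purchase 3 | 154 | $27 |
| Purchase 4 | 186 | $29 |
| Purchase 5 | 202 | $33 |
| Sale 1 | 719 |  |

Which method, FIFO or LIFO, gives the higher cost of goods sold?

FIFO COGS: 45 @ $24 + 347 @ $26 + 305 @ $25 + 22 @ $27 = $18,321
LIFO COGS: 202 @ $33 + 186 @ $29 + 154 @ $27 + 177 @ $25 = $20,643

LIFO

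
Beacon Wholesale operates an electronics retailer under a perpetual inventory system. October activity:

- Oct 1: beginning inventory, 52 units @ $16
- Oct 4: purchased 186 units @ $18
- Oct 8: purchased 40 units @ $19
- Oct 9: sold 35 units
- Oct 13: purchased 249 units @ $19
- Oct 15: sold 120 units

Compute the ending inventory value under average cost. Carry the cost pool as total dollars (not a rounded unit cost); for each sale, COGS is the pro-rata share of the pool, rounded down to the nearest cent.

Ending inventory = $6,841.98

After Oct 1: 52 on hand, pool $832.00 (≈ $16.0000 each)
After Oct 4: 238 on hand, pool $4,180.00 (≈ $17.5630 each)
After Oct 8: 278 on hand, pool $4,940.00 (≈ $17.7698 each)
Oct 9, sell 35: 35/278 × $4,940.00 → $621.94
After Oct 13: 492 on hand, pool $9,049.06 (≈ $18.3924 each)
Oct 15, sell 120: 120/492 × $9,049.06 → $2,207.08
Total COGS = $621.94 + $2,207.08 = $2,829.02
Ending inventory (cost pool remaining) = $6,841.98
Check: goods available $9,671.00 = COGS $2,829.02 + ending $6,841.98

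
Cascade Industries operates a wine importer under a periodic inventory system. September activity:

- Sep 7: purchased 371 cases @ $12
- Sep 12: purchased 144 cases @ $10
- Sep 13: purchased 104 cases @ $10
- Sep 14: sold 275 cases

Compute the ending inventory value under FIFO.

Ending inventory = $3,632

Sep 14, 275 sold [FIFO — oldest first]: 275 @ $12 = $3,300
Ending inventory: 96 @ $12 + 144 @ $10 + 104 @ $10 = $3,632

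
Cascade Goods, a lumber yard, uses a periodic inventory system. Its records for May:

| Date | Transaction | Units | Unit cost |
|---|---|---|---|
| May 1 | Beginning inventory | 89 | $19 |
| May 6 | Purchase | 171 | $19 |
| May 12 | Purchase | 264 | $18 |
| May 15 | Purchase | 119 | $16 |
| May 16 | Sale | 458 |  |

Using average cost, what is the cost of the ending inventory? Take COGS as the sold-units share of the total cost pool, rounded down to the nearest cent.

May 16, sell 458: 458/643 × $11,596.00 → $8,259.67
Ending inventory (cost pool remaining) = $3,336.33

Ending inventory = $3,336.33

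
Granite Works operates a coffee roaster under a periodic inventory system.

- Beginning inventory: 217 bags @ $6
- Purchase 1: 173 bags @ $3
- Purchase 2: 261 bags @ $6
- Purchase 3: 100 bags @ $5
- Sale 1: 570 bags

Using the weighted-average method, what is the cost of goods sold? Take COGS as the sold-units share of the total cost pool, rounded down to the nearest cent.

COGS = $2,950.18

Sale 1, sell 570: 570/751 × $3,887.00 → $2,950.18
Ending inventory (cost pool remaining) = $936.82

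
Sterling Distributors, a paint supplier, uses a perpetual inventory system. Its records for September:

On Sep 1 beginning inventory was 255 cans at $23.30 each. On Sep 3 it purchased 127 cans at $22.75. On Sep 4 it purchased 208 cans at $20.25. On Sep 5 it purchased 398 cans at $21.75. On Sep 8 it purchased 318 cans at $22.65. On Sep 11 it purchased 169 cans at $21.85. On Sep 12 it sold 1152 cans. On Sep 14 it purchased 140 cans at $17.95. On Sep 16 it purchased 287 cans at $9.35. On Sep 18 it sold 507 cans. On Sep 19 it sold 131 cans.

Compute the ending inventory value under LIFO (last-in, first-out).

Ending inventory = $2,609.60

Sep 12, 1152 sold [LIFO — newest first]: 169 @ $21.85 + 318 @ $22.65 + 398 @ $21.75 + 208 @ $20.25 + 59 @ $22.75 = $25,106.10
Sep 18, 507 sold [LIFO — newest first]: 287 @ $9.35 + 140 @ $17.95 + 68 @ $22.75 + 12 @ $23.30 = $7,023.05
Sep 19, 131 sold [LIFO — newest first]: 131 @ $23.30 = $3,052.30
Total COGS = $25,106.10 + $7,023.05 + $3,052.30 = $35,181.45
Ending inventory: 112 @ $23.30 = $2,609.60
Check: goods available $37,791.05 = COGS $35,181.45 + ending $2,609.60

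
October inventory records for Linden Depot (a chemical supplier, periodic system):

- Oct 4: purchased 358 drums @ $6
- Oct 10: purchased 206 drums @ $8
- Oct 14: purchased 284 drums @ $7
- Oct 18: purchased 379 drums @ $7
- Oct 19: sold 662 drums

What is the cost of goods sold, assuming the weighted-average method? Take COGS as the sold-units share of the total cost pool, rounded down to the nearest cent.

COGS = $4,551.99

Oct 19, sell 662: 662/1227 × $8,437.00 → $4,551.99
Ending inventory (cost pool remaining) = $3,885.01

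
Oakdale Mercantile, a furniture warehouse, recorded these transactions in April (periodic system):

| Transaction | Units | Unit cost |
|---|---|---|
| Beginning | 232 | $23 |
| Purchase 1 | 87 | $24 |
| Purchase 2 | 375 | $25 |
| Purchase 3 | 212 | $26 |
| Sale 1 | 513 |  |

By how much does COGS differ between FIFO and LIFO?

FIFO COGS: 232 @ $23 + 87 @ $24 + 194 @ $25 = $12,274
LIFO COGS: 212 @ $26 + 301 @ $25 = $13,037
Difference = |$12,274 − $13,037| = $763

$763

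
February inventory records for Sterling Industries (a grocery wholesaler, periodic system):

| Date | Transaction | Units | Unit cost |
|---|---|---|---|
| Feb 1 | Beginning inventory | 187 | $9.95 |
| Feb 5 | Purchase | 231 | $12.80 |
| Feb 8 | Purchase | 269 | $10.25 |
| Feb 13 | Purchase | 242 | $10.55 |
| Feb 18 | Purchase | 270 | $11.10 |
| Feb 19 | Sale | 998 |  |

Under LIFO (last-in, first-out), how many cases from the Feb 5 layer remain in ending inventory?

14

Feb 19, 998 sold [LIFO — newest first]: 270 @ $11.10 + 242 @ $10.55 + 269 @ $10.25 + 217 @ $12.80 = $11,084.95
Ending inventory: 187 @ $9.95 + 14 @ $12.80 = $2,039.85
Check: goods available $13,124.80 = COGS $11,084.95 + ending $2,039.85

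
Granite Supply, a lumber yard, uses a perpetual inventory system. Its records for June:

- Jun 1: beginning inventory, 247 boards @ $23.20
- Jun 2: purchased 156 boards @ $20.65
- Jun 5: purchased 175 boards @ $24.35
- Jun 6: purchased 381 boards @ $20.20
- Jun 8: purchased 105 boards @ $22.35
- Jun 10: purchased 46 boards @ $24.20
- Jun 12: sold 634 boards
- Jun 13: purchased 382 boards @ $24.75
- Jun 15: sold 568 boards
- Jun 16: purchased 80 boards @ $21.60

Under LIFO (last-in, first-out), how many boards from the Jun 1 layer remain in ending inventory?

Jun 12, 634 sold [LIFO — newest first]: 46 @ $24.20 + 105 @ $22.35 + 381 @ $20.20 + 102 @ $24.35 = $13,639.85
Jun 15, 568 sold [LIFO — newest first]: 382 @ $24.75 + 73 @ $24.35 + 113 @ $20.65 = $13,565.50
Total COGS = $13,639.85 + $13,565.50 = $27,205.35
Ending inventory: 247 @ $23.20 + 43 @ $20.65 + 80 @ $21.60 = $8,346.35

247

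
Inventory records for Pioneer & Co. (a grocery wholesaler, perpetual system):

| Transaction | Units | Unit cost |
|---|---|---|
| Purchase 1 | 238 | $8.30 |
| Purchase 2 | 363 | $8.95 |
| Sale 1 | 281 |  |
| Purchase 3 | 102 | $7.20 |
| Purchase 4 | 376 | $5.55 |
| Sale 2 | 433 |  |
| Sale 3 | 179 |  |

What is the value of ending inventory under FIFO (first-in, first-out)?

Sale 1 (281) [FIFO — oldest first]: 238 @ $8.30 + 43 @ $8.95 = $2,360.25
Sale 2 (433) [FIFO — oldest first]: 320 @ $8.95 + 102 @ $7.20 + 11 @ $5.55 = $3,659.45
Sale 3 (179) [FIFO — oldest first]: 179 @ $5.55 = $993.45
Total COGS = $2,360.25 + $3,659.45 + $993.45 = $7,013.15
Ending inventory: 186 @ $5.55 = $1,032.30

Ending inventory = $1,032.30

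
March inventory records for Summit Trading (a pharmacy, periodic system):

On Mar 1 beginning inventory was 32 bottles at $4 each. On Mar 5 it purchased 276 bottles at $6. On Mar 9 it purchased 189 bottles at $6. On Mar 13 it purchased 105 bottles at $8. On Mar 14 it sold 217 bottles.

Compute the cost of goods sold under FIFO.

COGS = $1,238

Mar 14, 217 sold [FIFO — oldest first]: 32 @ $4 + 185 @ $6 = $1,238
Ending inventory: 91 @ $6 + 189 @ $6 + 105 @ $8 = $2,520
Check: goods available $3,758 = COGS $1,238 + ending $2,520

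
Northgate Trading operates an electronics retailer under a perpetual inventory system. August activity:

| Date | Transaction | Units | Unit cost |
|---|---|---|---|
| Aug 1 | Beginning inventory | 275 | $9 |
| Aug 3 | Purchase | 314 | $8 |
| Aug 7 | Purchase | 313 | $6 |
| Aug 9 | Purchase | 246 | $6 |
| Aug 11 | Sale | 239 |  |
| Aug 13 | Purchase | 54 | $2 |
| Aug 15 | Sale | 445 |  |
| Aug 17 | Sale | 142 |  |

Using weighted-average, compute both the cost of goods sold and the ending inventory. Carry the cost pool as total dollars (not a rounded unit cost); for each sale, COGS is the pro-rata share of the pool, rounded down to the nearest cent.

After Aug 1: 275 on hand, pool $2,475.00 (≈ $9.0000 each)
After Aug 3: 589 on hand, pool $4,987.00 (≈ $8.4669 each)
After Aug 7: 902 on hand, pool $6,865.00 (≈ $7.6109 each)
After Aug 9: 1148 on hand, pool $8,341.00 (≈ $7.2657 each)
Aug 11, sell 239: 239/1148 × $8,341.00 → $1,736.49
After Aug 13: 963 on hand, pool $6,712.51 (≈ $6.9704 each)
Aug 15, sell 445: 445/963 × $6,712.51 → $3,101.83
Aug 17, sell 142: 142/518 × $3,610.68 → $989.80
Total COGS = $1,736.49 + $3,101.83 + $989.80 = $5,828.12
Ending inventory (cost pool remaining) = $2,620.88

COGS = $5,828.12; ending inventory = $2,620.88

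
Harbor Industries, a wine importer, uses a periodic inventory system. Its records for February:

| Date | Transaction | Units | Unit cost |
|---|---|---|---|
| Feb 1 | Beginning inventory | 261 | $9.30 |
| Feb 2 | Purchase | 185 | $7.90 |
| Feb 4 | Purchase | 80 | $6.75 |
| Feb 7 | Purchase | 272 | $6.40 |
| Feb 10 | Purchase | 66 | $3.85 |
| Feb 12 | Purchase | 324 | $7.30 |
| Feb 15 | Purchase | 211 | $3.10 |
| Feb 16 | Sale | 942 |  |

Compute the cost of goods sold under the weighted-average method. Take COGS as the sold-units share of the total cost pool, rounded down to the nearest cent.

COGS = $6,358.33

Feb 16, sell 942: 942/1399 × $9,443.00 → $6,358.33
Ending inventory (cost pool remaining) = $3,084.67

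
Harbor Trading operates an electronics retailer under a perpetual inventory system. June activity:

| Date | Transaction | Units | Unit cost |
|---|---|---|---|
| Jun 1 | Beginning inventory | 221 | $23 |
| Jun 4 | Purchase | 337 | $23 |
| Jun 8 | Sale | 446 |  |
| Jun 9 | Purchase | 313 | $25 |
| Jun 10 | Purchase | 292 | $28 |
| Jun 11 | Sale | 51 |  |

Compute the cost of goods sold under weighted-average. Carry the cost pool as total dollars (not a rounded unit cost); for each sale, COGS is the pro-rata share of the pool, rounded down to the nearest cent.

COGS = $11,579.37

After Jun 1: 221 on hand, pool $5,083.00 (≈ $23.0000 each)
After Jun 4: 558 on hand, pool $12,834.00 (≈ $23.0000 each)
Jun 8, sell 446: 446/558 × $12,834.00 → $10,258.00
After Jun 9: 425 on hand, pool $10,401.00 (≈ $24.4729 each)
After Jun 10: 717 on hand, pool $18,577.00 (≈ $25.9093 each)
Jun 11, sell 51: 51/717 × $18,577.00 → $1,321.37
Total COGS = $10,258.00 + $1,321.37 = $11,579.37
Ending inventory (cost pool remaining) = $17,255.63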